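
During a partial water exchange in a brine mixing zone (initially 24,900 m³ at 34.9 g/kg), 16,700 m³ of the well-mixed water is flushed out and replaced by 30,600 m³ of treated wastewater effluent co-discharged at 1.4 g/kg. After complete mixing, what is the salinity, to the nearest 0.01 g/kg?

8.48 g/kg

Remaining after removal: 8,200 m³ at 34.9 g/kg (salt = 286,180)
After addition: salt = 286,180 + 30,600×1.4 = 329,020; volume = 38,800 m³
S = 329,020 / 38,800 = 8.4799 g/kg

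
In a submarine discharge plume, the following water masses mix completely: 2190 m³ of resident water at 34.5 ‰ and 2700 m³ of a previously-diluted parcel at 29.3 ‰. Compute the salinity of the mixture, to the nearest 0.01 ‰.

Weighted by volume,
salt = 2,190×34.5 + 2,700×29.3 = 75,555 + 79,110 = 154,665
volume = 2,190 + 2,700 = 4,890 m³
S = 154,665 / 4,890 = 31.6288 ‰

31.63 ‰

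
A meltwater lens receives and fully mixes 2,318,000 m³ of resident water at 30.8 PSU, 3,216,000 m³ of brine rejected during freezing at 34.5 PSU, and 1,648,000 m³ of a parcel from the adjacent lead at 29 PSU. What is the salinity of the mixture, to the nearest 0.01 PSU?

Total salt / total volume:
salt = 2,318,000×30.8 + 3,216,000×34.5 + 1,648,000×29 = 71,394,400 + 110,952,000 + 47,792,000 = 230,138,400
volume = 2,318,000 + 3,216,000 + 1,648,000 = 7,182,000 m³
S = 230,138,400 / 7,182,000 = 32.0438 PSU

32.04 PSU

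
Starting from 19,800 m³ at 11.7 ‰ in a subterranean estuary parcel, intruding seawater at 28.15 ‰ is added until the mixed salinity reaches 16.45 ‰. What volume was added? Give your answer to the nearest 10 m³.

Salt balance: 19,800×11.7 + V×28.15 = (19,800+V)×16.45
231,660 + 28.15V = 325,710 + 16.45V
94,050 = 11.7V
V = 8,038.46 m³

8040 m³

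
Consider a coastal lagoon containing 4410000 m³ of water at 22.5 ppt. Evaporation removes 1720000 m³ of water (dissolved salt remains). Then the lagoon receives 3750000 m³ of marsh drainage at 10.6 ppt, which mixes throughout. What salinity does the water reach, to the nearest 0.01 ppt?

After evaporation: salt = 4,410,000×22.5 = 99,225,000; volume = 4,410,000 − 1,720,000 = 2,690,000 m³
After mixing: salt = 99,225,000 + 3,750,000×10.6 = 138,975,000; volume = 2,690,000 + 3,750,000 = 6,440,000 m³
S = 138,975,000 / 6,440,000 = 21.58 ppt

21.58 ppt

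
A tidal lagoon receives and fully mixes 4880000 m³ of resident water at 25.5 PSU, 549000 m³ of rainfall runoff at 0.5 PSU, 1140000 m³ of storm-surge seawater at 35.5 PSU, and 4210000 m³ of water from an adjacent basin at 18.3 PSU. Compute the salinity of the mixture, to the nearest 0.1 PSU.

22.5 PSU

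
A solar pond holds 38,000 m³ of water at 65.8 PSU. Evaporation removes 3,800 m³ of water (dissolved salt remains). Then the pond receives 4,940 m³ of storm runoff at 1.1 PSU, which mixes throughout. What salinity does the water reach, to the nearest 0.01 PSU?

64.02 PSU

After evaporation: salt = 38,000×65.8 = 2,500,400; volume = 38,000 − 3,800 = 34,200 m³
After mixing: salt = 2,500,400 + 4,940×1.1 = 2,505,834; volume = 34,200 + 4,940 = 39,140 m³
S = 2,505,834 / 39,140 = 64.0223 PSU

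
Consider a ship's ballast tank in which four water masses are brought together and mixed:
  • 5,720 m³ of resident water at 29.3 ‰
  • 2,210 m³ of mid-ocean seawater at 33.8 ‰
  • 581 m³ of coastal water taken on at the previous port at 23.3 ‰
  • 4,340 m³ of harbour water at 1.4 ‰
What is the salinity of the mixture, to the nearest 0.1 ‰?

Weighted by volume,
salt = 5,720×29.3 + 2,210×33.8 + 581×23.3 + 4,340×1.4 = 167,596 + 74,698 + 13,537.3 + 6,076 = 261,907.3
volume = 5,720 + 2,210 + 581 + 4,340 = 12,851 m³
S = 261,907.3 / 12,851 = 20.38 ‰

20.4 ‰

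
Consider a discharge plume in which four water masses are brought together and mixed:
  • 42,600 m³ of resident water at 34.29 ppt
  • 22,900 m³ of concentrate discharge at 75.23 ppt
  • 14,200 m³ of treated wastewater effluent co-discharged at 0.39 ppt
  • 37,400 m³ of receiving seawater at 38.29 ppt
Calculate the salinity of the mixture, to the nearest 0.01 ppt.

39.46 ppt

Mass of salt is conserved:
salt = 42,600×34.29 + 22,900×75.23 + 14,200×0.39 + 37,400×38.29 = 1,460,754 + 1,722,767 + 5,538 + 1,432,046 = 4,621,105
volume = 42,600 + 22,900 + 14,200 + 37,400 = 117,100 m³
S = 4,621,105 / 117,100 = 39.4629 ppt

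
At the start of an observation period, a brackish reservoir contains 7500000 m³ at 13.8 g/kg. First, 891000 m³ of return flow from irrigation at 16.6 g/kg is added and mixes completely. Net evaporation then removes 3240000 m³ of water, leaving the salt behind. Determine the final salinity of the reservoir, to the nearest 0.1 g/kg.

23.0 g/kg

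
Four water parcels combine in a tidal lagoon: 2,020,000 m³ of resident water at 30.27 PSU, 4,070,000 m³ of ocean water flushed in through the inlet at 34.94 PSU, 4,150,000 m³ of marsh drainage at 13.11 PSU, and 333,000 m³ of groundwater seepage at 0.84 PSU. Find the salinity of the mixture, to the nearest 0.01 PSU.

Weighted by volume,
salt = 2,020,000×30.27 + 4,070,000×34.94 + 4,150,000×13.11 + 333,000×0.84 = 61,145,400 + 142,205,800 + 54,406,500 + 279,720 = 258,037,420
volume = 2,020,000 + 4,070,000 + 4,150,000 + 333,000 = 10,573,000 m³
S = 258,037,420 / 10,573,000 = 24.4053 PSU

24.41 PSU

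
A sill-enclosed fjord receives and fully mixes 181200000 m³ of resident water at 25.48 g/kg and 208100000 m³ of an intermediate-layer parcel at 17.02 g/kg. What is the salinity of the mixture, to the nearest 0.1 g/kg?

By conservation of dissolved salt,
salt = 181,200,000×25.48 + 208,100,000×17.02 = 4,616,976,000 + 3,541,862,000 = 8,158,838,000
volume = 181,200,000 + 208,100,000 = 389,300,000 m³
S = 8,158,838,000 / 389,300,000 = 20.958 g/kg

21.0 g/kg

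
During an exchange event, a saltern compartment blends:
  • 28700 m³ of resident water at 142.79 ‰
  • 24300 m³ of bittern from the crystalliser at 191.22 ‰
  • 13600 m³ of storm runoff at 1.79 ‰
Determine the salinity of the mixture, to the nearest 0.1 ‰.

131.7 ‰

Total salt / total volume:
salt = 28,700×142.79 + 24,300×191.22 + 13,600×1.79 = 4,098,073 + 4,646,646 + 24,344 = 8,769,063
volume = 28,700 + 24,300 + 13,600 = 66,600 m³
S = 8,769,063 / 66,600 = 131.668 ‰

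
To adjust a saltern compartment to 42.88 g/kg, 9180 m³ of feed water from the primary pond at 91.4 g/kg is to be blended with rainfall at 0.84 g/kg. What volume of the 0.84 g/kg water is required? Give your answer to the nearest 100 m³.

Salt balance: 9,180×91.4 + V×0.84 = (9,180+V)×42.88
839,052 + 0.84V = 393,638.4 + 42.88V
445,413.6 = 42.04V
V = 10,595 m³

10600 m³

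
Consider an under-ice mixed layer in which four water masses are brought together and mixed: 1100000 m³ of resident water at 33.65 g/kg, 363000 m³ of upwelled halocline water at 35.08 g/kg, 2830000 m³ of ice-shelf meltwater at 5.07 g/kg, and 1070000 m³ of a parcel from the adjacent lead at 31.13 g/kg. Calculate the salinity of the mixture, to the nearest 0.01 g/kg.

18.16 g/kg

Weighted by volume,
salt = 1,100,000×33.65 + 363,000×35.08 + 2,830,000×5.07 + 1,070,000×31.13 = 37,015,000 + 12,734,040 + 14,348,100 + 33,309,100 = 97,406,240
volume = 1,100,000 + 363,000 + 2,830,000 + 1,070,000 = 5,363,000 m³
S = 97,406,240 / 5,363,000 = 18.1626 g/kg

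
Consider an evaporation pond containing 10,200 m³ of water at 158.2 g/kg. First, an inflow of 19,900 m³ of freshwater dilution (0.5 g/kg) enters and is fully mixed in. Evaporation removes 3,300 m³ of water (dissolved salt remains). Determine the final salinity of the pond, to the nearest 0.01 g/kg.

60.58 g/kg

After mixing: salt = 10,200×158.2 + 19,900×0.5 = 1,623,590; volume = 30,100 m³
After evaporation: salt unchanged = 1,623,590; volume = 30,100 − 3,300 = 26,800 m³
S = 1,623,590 / 26,800 = 60.5817 g/kg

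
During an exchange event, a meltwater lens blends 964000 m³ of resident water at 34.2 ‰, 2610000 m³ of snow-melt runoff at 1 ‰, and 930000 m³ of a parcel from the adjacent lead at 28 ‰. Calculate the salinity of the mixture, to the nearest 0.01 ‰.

By conservation of dissolved salt,
salt = 964,000×34.2 + 2,610,000×1 + 930,000×28 = 32,968,800 + 2,610,000 + 26,040,000 = 61,618,800
volume = 964,000 + 2,610,000 + 930,000 = 4,504,000 m³
S = 61,618,800 / 4,504,000 = 13.6809 ‰

13.68 ‰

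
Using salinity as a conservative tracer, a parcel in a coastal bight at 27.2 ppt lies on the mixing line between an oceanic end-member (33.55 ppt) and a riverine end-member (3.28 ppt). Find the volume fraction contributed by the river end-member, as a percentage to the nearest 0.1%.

21.0%

Let f be the freshwater fraction. Salt balance per unit volume:
f×3.28 + (1−f)×33.55 = 27.2
f = (33.55 − 27.2) / (33.55 − 3.28) = 6.35/30.27 = 0.2098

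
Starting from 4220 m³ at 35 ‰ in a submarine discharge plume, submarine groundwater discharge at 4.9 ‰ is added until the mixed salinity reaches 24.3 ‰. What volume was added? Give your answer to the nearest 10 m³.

2330 m³

Salt balance: 4,220×35 + V×4.9 = (4,220+V)×24.3
147,700 + 4.9V = 102,546 + 24.3V
45,154 = 19.4V
V = 2,327.53 m³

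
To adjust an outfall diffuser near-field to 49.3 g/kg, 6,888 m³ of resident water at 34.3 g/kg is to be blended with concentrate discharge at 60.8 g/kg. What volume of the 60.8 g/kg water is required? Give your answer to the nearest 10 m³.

8980 m³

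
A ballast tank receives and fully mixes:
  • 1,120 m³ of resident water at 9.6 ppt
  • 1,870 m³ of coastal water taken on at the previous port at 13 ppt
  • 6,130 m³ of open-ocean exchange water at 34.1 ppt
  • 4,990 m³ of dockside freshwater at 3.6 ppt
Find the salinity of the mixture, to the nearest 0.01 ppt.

Total salt / total volume:
salt = 1,120×9.6 + 1,870×13 + 6,130×34.1 + 4,990×3.6 = 10,752 + 24,310 + 209,033 + 17,964 = 262,059
volume = 1,120 + 1,870 + 6,130 + 4,990 = 14,110 m³
S = 262,059 / 14,110 = 18.5726 ppt

18.57 ppt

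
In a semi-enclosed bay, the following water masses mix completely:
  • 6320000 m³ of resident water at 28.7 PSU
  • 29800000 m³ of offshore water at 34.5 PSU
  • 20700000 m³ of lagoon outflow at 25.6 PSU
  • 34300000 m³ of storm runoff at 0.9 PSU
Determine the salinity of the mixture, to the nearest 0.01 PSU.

Conserving salt mass:
salt = 6,320,000×28.7 + 29,800,000×34.5 + 20,700,000×25.6 + 34,300,000×0.9 = 181,384,000 + 1,028,100,000 + 529,920,000 + 30,870,000 = 1,770,274,000
volume = 6,320,000 + 29,800,000 + 20,700,000 + 34,300,000 = 91,120,000 m³
S = 1,770,274,000 / 91,120,000 = 19.4279 PSU

19.43 PSU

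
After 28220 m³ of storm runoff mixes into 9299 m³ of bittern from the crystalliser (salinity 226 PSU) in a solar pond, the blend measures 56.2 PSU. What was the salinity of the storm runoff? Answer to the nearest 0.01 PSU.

0.25 PSU

Salt balance: 9,299×226 + 28,220×S = 37,519×56.2
2,101,574 + 28,220·S = 2,108,567.8
S = (2,108,567.8 − 2,101,574) / 28,220 = 0.2478 PSU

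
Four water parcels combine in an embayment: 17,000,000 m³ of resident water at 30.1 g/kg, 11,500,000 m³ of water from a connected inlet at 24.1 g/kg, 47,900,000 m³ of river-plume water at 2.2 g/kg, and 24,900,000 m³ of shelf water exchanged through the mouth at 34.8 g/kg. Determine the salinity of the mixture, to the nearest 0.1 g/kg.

17.4 g/kg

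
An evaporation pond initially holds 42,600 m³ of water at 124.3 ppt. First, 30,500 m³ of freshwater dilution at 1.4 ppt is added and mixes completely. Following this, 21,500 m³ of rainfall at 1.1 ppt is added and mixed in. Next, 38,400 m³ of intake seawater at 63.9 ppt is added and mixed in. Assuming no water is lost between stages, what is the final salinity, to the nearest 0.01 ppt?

By conservation of dissolved salt,
Initial salt = 42,600×124.3 = 5,295,180
After stage 1: salt = 5,295,180 + 30,500×1.4 = 5,337,880; volume = 73,100 m³; S = 73.022 ppt
After stage 2: salt = 5,337,880 + 21,500×1.1 = 5,361,530; volume = 94,600 m³; S = 56.676 ppt
After stage 3: salt = 5,361,530 + 38,400×63.9 = 7,815,290; volume = 133,000 m³
S = 7,815,290 / 133,000 = 58.7616 ppt

58.76 ppt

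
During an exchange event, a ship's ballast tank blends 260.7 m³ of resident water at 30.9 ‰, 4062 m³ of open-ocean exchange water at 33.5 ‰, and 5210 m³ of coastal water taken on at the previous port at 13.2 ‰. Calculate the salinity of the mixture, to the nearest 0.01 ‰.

By conservation of dissolved salt,
salt = 260.7×30.9 + 4,062×33.5 + 5,210×13.2 = 8,055.63 + 136,077 + 68,772 = 212,904.63
volume = 260.7 + 4,062 + 5,210 = 9,532.7 m³
S = 212,904.63 / 9,532.7 = 22.3341 ‰

22.33 ‰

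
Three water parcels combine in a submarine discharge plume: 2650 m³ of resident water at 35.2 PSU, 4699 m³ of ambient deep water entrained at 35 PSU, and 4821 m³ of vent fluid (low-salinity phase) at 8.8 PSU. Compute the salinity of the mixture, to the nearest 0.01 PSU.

Mass of salt is conserved:
salt = 2,650×35.2 + 4,699×35 + 4,821×8.8 = 93,280 + 164,465 + 42,424.8 = 300,169.8
volume = 2,650 + 4,699 + 4,821 = 12,170 m³
S = 300,169.8 / 12,170 = 24.6647 PSU

24.66 PSU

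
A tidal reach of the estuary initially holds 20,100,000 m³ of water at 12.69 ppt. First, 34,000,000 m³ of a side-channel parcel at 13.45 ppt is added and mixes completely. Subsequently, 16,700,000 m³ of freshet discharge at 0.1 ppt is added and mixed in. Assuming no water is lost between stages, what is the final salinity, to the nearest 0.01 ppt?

10.09 ppt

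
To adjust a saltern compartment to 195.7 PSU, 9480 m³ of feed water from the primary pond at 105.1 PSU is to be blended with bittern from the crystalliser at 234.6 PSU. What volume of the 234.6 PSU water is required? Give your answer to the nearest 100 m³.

22100 m³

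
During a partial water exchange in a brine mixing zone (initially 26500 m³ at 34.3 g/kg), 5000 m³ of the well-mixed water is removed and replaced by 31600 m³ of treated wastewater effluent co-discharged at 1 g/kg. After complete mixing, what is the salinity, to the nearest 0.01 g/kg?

Remaining after removal: 21,500 m³ at 34.3 g/kg (salt = 737,450)
After addition: salt = 737,450 + 31,600×1 = 769,050; volume = 53,100 m³
S = 769,050 / 53,100 = 14.4831 g/kg

14.48 g/kg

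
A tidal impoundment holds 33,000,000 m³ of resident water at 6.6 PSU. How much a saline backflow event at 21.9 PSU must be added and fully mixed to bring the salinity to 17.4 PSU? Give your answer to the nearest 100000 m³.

79200000 m³

Salt balance: 33,000,000×6.6 + V×21.9 = (33,000,000+V)×17.4
217,800,000 + 21.9V = 574,200,000 + 17.4V
356,400,000 = 4.5V
V = 79,200,000 m³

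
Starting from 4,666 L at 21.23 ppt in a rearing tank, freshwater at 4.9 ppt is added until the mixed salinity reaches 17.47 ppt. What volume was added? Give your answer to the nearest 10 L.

Salt balance: 4,666×21.23 + V×4.9 = (4,666+V)×17.47
99,059.18 + 4.9V = 81,515.02 + 17.47V
17,544.16 = 12.57V
V = 1,395.72 L

1400 L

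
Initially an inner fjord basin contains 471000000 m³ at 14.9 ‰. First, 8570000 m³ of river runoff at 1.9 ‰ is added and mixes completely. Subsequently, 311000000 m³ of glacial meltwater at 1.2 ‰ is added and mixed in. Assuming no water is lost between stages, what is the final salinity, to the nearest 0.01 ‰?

Total salt / total volume:
Initial salt = 471,000,000×14.9 = 7,017,900,000
After stage 1: salt = 7,017,900,000 + 8,570,000×1.9 = 7,034,183,000; volume = 479,570,000 m³; S = 14.668 ‰
After stage 2: salt = 7,034,183,000 + 311,000,000×1.2 = 7,407,383,000; volume = 790,570,000 m³
S = 7,407,383,000 / 790,570,000 = 9.3697 ‰

9.37 ‰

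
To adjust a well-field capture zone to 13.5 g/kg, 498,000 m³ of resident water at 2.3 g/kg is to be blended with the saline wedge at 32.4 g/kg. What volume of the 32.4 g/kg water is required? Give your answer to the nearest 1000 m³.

Salt balance: 498,000×2.3 + V×32.4 = (498,000+V)×13.5
1,145,400 + 32.4V = 6,723,000 + 13.5V
5,577,600 = 18.9V
V = 295,111.11 m³

295000 m³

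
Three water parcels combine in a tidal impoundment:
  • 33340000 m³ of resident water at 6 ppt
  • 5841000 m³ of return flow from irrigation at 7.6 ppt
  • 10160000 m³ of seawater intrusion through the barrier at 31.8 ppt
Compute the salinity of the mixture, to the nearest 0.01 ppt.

Total salt / total volume:
salt = 33,340,000×6 + 5,841,000×7.6 + 10,160,000×31.8 = 200,040,000 + 44,391,600 + 323,088,000 = 567,519,600
volume = 33,340,000 + 5,841,000 + 10,160,000 = 49,341,000 m³
S = 567,519,600 / 49,341,000 = 11.502 ppt

11.50 ppt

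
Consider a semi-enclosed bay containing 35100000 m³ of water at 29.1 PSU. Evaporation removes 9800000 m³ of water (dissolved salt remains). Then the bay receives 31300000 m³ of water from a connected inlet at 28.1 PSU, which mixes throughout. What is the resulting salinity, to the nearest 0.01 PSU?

33.59 PSU

After evaporation: salt = 35,100,000×29.1 = 1,021,410,000; volume = 35,100,000 − 9,800,000 = 25,300,000 m³
After mixing: salt = 1,021,410,000 + 31,300,000×28.1 = 1,900,940,000; volume = 25,300,000 + 31,300,000 = 56,600,000 m³
S = 1,900,940,000 / 56,600,000 = 33.5855 PSU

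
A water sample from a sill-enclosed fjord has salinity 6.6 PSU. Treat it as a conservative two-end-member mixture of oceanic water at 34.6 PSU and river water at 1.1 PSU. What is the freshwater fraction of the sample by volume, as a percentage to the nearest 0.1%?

Let f be the freshwater fraction. Salt balance per unit volume:
f×1.1 + (1−f)×34.6 = 6.6
f = (34.6 − 6.6) / (34.6 − 1.1) = 28/33.5 = 0.8358

83.6%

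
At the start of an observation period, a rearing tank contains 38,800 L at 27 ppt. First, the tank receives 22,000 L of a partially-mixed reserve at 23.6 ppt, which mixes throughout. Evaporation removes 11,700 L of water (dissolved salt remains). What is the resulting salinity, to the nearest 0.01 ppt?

31.91 ppt

After mixing: salt = 38,800×27 + 22,000×23.6 = 1,566,800; volume = 60,800 L
After evaporation: salt unchanged = 1,566,800; volume = 60,800 − 11,700 = 49,100 L
S = 1,566,800 / 49,100 = 31.9104 ppt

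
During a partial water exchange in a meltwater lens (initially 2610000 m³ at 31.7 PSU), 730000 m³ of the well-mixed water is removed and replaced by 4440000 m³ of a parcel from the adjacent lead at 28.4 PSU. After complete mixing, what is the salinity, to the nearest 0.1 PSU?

29.4 PSU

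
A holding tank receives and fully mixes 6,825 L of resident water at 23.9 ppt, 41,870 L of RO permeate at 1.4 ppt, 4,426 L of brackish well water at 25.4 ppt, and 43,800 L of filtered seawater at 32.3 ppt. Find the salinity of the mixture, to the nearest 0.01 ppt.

18.04 ppt

Mass of salt is conserved:
salt = 6,825×23.9 + 41,870×1.4 + 4,426×25.4 + 43,800×32.3 = 163,117.5 + 58,618 + 112,420.4 + 1,414,740 = 1,748,895.9
volume = 6,825 + 41,870 + 4,426 + 43,800 = 96,921 L
S = 1,748,895.9 / 96,921 = 18.0446 ppt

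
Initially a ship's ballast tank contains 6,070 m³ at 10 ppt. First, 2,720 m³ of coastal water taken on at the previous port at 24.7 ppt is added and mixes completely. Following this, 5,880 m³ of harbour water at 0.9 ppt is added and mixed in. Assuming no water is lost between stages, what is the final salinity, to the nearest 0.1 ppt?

By conservation of dissolved salt,
Initial salt = 6,070×10 = 60,700
After stage 1: salt = 60,700 + 2,720×24.7 = 127,884; volume = 8,790 m³; S = 14.549 ppt
After stage 2: salt = 127,884 + 5,880×0.9 = 133,176; volume = 14,670 m³
S = 133,176 / 14,670 = 9.0781 ppt

9.1 ppt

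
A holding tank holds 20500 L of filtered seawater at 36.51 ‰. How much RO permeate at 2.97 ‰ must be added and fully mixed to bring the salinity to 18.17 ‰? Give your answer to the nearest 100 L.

24700 L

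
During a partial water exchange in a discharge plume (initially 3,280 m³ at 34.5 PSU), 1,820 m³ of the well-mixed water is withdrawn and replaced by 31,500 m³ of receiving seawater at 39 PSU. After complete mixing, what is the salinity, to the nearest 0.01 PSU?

38.80 PSU

Remaining after removal: 1,460 m³ at 34.5 PSU (salt = 50,370)
After addition: salt = 50,370 + 31,500×39 = 1,278,870; volume = 32,960 m³
S = 1,278,870 / 32,960 = 38.8007 PSU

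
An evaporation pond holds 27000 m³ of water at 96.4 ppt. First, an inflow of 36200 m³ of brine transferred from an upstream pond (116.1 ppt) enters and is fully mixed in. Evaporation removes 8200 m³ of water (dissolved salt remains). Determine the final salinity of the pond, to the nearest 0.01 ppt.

123.74 ppt

After mixing: salt = 27,000×96.4 + 36,200×116.1 = 6,805,620; volume = 63,200 m³
After evaporation: salt unchanged = 6,805,620; volume = 63,200 − 8,200 = 55,000 m³
S = 6,805,620 / 55,000 = 123.7385 ppt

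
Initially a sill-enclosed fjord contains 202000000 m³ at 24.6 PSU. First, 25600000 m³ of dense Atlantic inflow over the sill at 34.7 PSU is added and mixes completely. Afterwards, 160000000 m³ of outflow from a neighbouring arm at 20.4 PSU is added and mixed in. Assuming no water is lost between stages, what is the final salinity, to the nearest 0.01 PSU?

23.53 PSU

By conservation of dissolved salt,
Initial salt = 202,000,000×24.6 = 4,969,200,000
After stage 1: salt = 4,969,200,000 + 25,600,000×34.7 = 5,857,520,000; volume = 227,600,000 m³; S = 25.736 PSU
After stage 2: salt = 5,857,520,000 + 160,000,000×20.4 = 9,121,520,000; volume = 387,600,000 m³
S = 9,121,520,000 / 387,600,000 = 23.5333 PSU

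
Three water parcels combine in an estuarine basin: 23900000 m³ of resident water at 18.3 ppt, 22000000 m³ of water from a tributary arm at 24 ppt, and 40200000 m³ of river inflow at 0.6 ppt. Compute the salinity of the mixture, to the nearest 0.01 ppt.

Salt balance:
salt = 23,900,000×18.3 + 22,000,000×24 + 40,200,000×0.6 = 437,370,000 + 528,000,000 + 24,120,000 = 989,490,000
volume = 23,900,000 + 22,000,000 + 40,200,000 = 86,100,000 m³
S = 989,490,000 / 86,100,000 = 11.4923 ppt

11.49 ppt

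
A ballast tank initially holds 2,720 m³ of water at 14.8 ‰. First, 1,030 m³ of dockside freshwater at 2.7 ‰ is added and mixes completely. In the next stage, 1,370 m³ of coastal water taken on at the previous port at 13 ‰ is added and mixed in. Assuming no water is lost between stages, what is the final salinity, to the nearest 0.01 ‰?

Conserving salt mass:
Initial salt = 2,720×14.8 = 40,256
After stage 1: salt = 40,256 + 1,030×2.7 = 43,037; volume = 3,750 m³; S = 11.477 ‰
After stage 2: salt = 43,037 + 1,370×13 = 60,847; volume = 5,120 m³
S = 60,847 / 5,120 = 11.8842 ‰

11.88 ‰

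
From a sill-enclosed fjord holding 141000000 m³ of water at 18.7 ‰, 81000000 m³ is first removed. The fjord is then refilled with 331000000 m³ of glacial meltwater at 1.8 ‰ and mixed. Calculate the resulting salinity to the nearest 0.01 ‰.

4.39 ‰

Remaining after removal: 60,000,000 m³ at 18.7 ‰ (salt = 1,122,000,000)
After addition: salt = 1,122,000,000 + 331,000,000×1.8 = 1,717,800,000; volume = 391,000,000 m³
S = 1,717,800,000 / 391,000,000 = 4.3934 ‰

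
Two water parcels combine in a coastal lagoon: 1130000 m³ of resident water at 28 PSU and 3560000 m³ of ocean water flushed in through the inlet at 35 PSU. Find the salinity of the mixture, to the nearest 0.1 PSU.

33.3 PSU

Total salt / total volume:
salt = 1,130,000×28 + 3,560,000×35 = 31,640,000 + 124,600,000 = 156,240,000
volume = 1,130,000 + 3,560,000 = 4,690,000 m³
S = 156,240,000 / 4,690,000 = 33.313 PSU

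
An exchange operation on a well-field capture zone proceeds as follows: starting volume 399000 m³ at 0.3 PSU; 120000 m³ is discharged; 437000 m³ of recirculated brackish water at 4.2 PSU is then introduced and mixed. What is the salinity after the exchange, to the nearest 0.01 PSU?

Remaining after removal: 279,000 m³ at 0.3 PSU (salt = 83,700)
After addition: salt = 83,700 + 437,000×4.2 = 1,919,100; volume = 716,000 m³
S = 1,919,100 / 716,000 = 2.6803 PSU

2.68 PSU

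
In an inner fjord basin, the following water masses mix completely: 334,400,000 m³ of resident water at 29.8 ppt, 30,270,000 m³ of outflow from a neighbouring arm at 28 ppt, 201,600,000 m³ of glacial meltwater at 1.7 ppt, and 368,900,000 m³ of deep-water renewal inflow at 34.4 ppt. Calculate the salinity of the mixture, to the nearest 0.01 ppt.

Weighted by volume,
salt = 334,400,000×29.8 + 30,270,000×28 + 201,600,000×1.7 + 368,900,000×34.4 = 9,965,120,000 + 847,560,000 + 342,720,000 + 12,690,160,000 = 23,845,560,000
volume = 334,400,000 + 30,270,000 + 201,600,000 + 368,900,000 = 935,170,000 m³
S = 23,845,560,000 / 935,170,000 = 25.4986 ppt

25.50 ppt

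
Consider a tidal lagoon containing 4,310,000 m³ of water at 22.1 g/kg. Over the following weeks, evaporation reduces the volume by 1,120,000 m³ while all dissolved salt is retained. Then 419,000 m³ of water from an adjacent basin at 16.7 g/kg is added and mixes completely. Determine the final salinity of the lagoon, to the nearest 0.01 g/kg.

28.33 g/kg

After evaporation: salt = 4,310,000×22.1 = 95,251,000; volume = 4,310,000 − 1,120,000 = 3,190,000 m³
After mixing: salt = 95,251,000 + 419,000×16.7 = 102,248,300; volume = 3,190,000 + 419,000 = 3,609,000 m³
S = 102,248,300 / 3,609,000 = 28.3315 g/kg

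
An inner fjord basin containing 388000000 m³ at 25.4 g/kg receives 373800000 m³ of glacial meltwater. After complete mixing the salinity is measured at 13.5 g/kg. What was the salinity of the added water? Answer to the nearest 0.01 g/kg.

1.15 g/kg

Salt balance: 388,000,000×25.4 + 373,800,000×S = 761,800,000×13.5
9,855,200,000 + 373,800,000·S = 10,284,300,000
S = (10,284,300,000 − 9,855,200,000) / 373,800,000 = 1.1479 g/kg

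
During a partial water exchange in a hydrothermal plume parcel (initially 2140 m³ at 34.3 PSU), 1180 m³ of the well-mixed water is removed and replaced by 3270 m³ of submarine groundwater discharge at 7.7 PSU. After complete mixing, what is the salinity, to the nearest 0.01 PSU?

Remaining after removal: 960 m³ at 34.3 PSU (salt = 32,928)
After addition: salt = 32,928 + 3,270×7.7 = 58,107; volume = 4,230 m³
S = 58,107 / 4,230 = 13.7369 PSU

13.74 PSU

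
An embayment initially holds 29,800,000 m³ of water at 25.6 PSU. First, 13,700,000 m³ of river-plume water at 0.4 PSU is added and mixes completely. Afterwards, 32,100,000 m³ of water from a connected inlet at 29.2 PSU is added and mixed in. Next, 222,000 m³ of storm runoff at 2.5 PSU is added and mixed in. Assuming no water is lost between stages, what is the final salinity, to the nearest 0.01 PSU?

22.50 PSU

Weighted by volume,
Initial salt = 29,800,000×25.6 = 762,880,000
After stage 1: salt = 762,880,000 + 13,700,000×0.4 = 768,360,000; volume = 43,500,000 m³; S = 17.663 PSU
After stage 2: salt = 768,360,000 + 32,100,000×29.2 = 1,705,680,000; volume = 75,600,000 m³; S = 22.562 PSU
After stage 3: salt = 1,705,680,000 + 222,000×2.5 = 1,706,235,000; volume = 75,822,000 m³
S = 1,706,235,000 / 75,822,000 = 22.5032 PSU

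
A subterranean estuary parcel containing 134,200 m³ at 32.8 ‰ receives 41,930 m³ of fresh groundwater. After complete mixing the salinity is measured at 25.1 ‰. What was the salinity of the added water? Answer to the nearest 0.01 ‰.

0.46 ‰

Salt balance: 134,200×32.8 + 41,930×S = 176,130×25.1
4,401,760 + 41,930·S = 4,420,863
S = (4,420,863 − 4,401,760) / 41,930 = 0.4556 ‰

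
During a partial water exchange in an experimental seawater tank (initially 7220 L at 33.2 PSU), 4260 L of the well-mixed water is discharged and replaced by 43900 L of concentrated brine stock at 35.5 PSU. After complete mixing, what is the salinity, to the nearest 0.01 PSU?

Remaining after removal: 2,960 L at 33.2 PSU (salt = 98,272)
After addition: salt = 98,272 + 43,900×35.5 = 1,656,722; volume = 46,860 L
S = 1,656,722 / 46,860 = 35.3547 PSU

35.35 PSU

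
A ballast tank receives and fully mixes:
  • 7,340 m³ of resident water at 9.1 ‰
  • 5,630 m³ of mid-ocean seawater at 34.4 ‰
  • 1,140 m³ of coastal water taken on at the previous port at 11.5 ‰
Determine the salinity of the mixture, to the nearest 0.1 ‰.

Total salt / total volume:
salt = 7,340×9.1 + 5,630×34.4 + 1,140×11.5 = 66,794 + 193,672 + 13,110 = 273,576
volume = 7,340 + 5,630 + 1,140 = 14,110 m³
S = 273,576 / 14,110 = 19.389 ‰

19.4 ‰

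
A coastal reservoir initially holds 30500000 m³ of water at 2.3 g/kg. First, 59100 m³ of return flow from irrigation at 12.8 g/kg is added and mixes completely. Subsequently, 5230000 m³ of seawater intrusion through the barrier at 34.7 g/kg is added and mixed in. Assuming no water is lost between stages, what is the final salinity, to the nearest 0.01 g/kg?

7.05 g/kg

Mass of salt is conserved:
Initial salt = 30,500,000×2.3 = 70,150,000
After stage 1: salt = 70,150,000 + 59,100×12.8 = 70,906,480; volume = 30,559,100 m³; S = 2.32 g/kg
After stage 2: salt = 70,906,480 + 5,230,000×34.7 = 252,387,480; volume = 35,789,100 m³
S = 252,387,480 / 35,789,100 = 7.0521 g/kg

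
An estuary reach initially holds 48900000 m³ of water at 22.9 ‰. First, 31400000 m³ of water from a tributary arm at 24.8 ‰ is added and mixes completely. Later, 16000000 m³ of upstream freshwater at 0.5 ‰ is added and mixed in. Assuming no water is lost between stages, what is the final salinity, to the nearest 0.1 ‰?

19.8 ‰

Total salt / total volume:
Initial salt = 48,900,000×22.9 = 1,119,810,000
After stage 1: salt = 1,119,810,000 + 31,400,000×24.8 = 1,898,530,000; volume = 80,300,000 m³; S = 23.643 ‰
After stage 2: salt = 1,898,530,000 + 16,000,000×0.5 = 1,906,530,000; volume = 96,300,000 m³
S = 1,906,530,000 / 96,300,000 = 19.7978 ‰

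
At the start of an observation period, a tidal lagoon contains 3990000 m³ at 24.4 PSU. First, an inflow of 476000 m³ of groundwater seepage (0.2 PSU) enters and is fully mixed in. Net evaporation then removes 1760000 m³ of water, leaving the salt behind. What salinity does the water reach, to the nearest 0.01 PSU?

36.01 PSU

After mixing: salt = 3,990,000×24.4 + 476,000×0.2 = 97,451,200; volume = 4,466,000 m³
After evaporation: salt unchanged = 97,451,200; volume = 4,466,000 − 1,760,000 = 2,706,000 m³
S = 97,451,200 / 2,706,000 = 36.013 PSU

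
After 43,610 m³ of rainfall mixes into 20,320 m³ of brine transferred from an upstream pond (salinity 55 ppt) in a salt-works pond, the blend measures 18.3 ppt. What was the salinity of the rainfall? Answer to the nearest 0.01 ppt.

1.20 ppt

Salt balance: 20,320×55 + 43,610×S = 63,930×18.3
1,117,600 + 43,610·S = 1,169,919
S = (1,169,919 − 1,117,600) / 43,610 = 1.1997 ppt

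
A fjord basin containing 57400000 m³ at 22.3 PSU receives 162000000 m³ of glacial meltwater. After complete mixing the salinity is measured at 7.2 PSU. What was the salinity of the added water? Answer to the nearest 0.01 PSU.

1.85 PSU

Salt balance: 57,400,000×22.3 + 162,000,000×S = 219,400,000×7.2
1,280,020,000 + 162,000,000·S = 1,579,680,000
S = (1,579,680,000 − 1,280,020,000) / 162,000,000 = 1.8498 PSU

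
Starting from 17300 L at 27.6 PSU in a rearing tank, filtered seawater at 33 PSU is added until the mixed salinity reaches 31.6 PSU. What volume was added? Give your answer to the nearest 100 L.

49400 L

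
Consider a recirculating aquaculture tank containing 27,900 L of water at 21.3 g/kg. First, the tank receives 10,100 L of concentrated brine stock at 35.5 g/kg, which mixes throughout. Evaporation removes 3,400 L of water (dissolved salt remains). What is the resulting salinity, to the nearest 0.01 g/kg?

27.54 g/kg

After mixing: salt = 27,900×21.3 + 10,100×35.5 = 952,820; volume = 38,000 L
After evaporation: salt unchanged = 952,820; volume = 38,000 − 3,400 = 34,600 L
S = 952,820 / 34,600 = 27.5382 g/kg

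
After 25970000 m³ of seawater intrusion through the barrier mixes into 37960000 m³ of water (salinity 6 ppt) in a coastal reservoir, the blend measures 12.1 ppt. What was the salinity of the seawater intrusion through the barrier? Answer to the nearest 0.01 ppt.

21.02 ppt

Salt balance: 37,960,000×6 + 25,970,000×S = 63,930,000×12.1
227,760,000 + 25,970,000·S = 773,553,000
S = (773,553,000 − 227,760,000) / 25,970,000 = 21.0163 ppt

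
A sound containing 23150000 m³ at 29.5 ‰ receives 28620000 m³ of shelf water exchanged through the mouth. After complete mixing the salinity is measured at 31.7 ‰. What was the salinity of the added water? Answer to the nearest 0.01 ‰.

33.48 ‰

Salt balance: 23,150,000×29.5 + 28,620,000×S = 51,770,000×31.7
682,925,000 + 28,620,000·S = 1,641,109,000
S = (1,641,109,000 − 682,925,000) / 28,620,000 = 33.4795 ‰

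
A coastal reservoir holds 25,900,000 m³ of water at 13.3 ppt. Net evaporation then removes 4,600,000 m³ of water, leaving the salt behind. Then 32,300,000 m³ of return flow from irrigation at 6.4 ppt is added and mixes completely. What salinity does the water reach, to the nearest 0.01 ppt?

After evaporation: salt = 25,900,000×13.3 = 344,470,000; volume = 25,900,000 − 4,600,000 = 21,300,000 m³
After mixing: salt = 344,470,000 + 32,300,000×6.4 = 551,190,000; volume = 21,300,000 + 32,300,000 = 53,600,000 m³
S = 551,190,000 / 53,600,000 = 10.2834 ppt

10.28 ppt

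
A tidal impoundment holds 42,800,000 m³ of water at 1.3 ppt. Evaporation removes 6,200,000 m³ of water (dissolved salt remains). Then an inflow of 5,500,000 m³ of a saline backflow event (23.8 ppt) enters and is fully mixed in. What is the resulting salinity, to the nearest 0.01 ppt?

After evaporation: salt = 42,800,000×1.3 = 55,640,000; volume = 42,800,000 − 6,200,000 = 36,600,000 m³
After mixing: salt = 55,640,000 + 5,500,000×23.8 = 186,540,000; volume = 36,600,000 + 5,500,000 = 42,100,000 m³
S = 186,540,000 / 42,100,000 = 4.4309 ppt

4.43 ppt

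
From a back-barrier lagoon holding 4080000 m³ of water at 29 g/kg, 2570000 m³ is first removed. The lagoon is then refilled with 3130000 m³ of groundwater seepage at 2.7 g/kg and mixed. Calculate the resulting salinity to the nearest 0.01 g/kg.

11.26 g/kg

Remaining after removal: 1,510,000 m³ at 29 g/kg (salt = 43,790,000)
After addition: salt = 43,790,000 + 3,130,000×2.7 = 52,241,000; volume = 4,640,000 m³
S = 52,241,000 / 4,640,000 = 11.2588 g/kg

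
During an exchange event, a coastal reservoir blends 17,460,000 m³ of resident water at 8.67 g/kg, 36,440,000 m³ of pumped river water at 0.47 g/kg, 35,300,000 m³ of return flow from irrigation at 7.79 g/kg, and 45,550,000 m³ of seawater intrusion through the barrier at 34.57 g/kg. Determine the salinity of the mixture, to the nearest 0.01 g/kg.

14.98 g/kg

Mass of salt is conserved:
salt = 17,460,000×8.67 + 36,440,000×0.47 + 35,300,000×7.79 + 45,550,000×34.57 = 151,378,200 + 17,126,800 + 274,987,000 + 1,574,663,500 = 2,018,155,500
volume = 17,460,000 + 36,440,000 + 35,300,000 + 45,550,000 = 134,750,000 m³
S = 2,018,155,500 / 134,750,000 = 14.977 g/kg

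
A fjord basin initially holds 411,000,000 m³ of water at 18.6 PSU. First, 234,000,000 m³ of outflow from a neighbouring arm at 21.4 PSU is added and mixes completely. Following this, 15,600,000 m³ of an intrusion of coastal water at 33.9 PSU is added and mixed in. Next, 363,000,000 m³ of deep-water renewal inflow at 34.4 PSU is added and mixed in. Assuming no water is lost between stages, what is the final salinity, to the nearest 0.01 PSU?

25.08 PSU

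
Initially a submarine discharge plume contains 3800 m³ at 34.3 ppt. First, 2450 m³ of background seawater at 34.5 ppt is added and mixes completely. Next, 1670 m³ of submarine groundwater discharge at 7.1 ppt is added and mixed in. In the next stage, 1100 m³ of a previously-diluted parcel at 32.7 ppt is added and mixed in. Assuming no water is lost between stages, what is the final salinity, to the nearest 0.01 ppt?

29.12 ppt

Weighted by volume,
Initial salt = 3,800×34.3 = 130,340
After stage 1: salt = 130,340 + 2,450×34.5 = 214,865; volume = 6,250 m³; S = 34.378 ppt
After stage 2: salt = 214,865 + 1,670×7.1 = 226,722; volume = 7,920 m³; S = 28.627 ppt
After stage 3: salt = 226,722 + 1,100×32.7 = 262,692; volume = 9,020 m³
S = 262,692 / 9,020 = 29.1233 ppt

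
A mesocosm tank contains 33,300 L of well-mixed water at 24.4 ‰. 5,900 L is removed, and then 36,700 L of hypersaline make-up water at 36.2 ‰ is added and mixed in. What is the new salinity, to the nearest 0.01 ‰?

Remaining after removal: 27,400 L at 24.4 ‰ (salt = 668,560)
After addition: salt = 668,560 + 36,700×36.2 = 1,997,100; volume = 64,100 L
S = 1,997,100 / 64,100 = 31.156 ‰

31.16 ‰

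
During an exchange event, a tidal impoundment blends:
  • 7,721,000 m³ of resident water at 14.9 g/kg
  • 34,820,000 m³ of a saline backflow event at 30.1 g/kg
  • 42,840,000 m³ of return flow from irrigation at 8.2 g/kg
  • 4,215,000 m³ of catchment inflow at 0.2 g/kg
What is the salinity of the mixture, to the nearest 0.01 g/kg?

16.91 g/kg

Total salt / total volume:
salt = 7,721,000×14.9 + 34,820,000×30.1 + 42,840,000×8.2 + 4,215,000×0.2 = 115,042,900 + 1,048,082,000 + 351,288,000 + 843,000 = 1,515,255,900
volume = 7,721,000 + 34,820,000 + 42,840,000 + 4,215,000 = 89,596,000 m³
S = 1,515,255,900 / 89,596,000 = 16.9121 g/kg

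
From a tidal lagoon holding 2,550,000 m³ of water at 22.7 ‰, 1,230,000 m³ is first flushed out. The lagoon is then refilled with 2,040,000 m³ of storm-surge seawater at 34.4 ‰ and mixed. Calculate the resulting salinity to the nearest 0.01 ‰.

29.80 ‰

Remaining after removal: 1,320,000 m³ at 22.7 ‰ (salt = 29,964,000)
After addition: salt = 29,964,000 + 2,040,000×34.4 = 100,140,000; volume = 3,360,000 m³
S = 100,140,000 / 3,360,000 = 29.8036 ‰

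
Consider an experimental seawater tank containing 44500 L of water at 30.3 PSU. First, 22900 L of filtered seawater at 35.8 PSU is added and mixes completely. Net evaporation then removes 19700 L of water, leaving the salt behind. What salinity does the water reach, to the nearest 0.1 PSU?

After mixing: salt = 44,500×30.3 + 22,900×35.8 = 2,168,170; volume = 67,400 L
After evaporation: salt unchanged = 2,168,170; volume = 67,400 − 19,700 = 47,700 L
S = 2,168,170 / 47,700 = 45.4543 PSU

45.5 PSU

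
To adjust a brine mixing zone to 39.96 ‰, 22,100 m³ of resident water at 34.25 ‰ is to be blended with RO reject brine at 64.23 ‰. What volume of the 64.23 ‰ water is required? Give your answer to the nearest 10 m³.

Salt balance: 22,100×34.25 + V×64.23 = (22,100+V)×39.96
756,925 + 64.23V = 883,116 + 39.96V
126,191 = 24.27V
V = 5,199.46 m³

5200 m³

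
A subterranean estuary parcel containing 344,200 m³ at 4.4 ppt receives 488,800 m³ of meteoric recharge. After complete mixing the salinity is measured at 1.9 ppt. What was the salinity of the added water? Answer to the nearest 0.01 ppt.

Salt balance: 344,200×4.4 + 488,800×S = 833,000×1.9
1,514,480 + 488,800·S = 1,582,700
S = (1,582,700 − 1,514,480) / 488,800 = 0.1396 ppt

0.14 ppt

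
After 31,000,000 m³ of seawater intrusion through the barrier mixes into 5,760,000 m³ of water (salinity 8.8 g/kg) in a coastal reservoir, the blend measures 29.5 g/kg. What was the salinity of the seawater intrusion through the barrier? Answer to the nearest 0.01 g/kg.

Salt balance: 5,760,000×8.8 + 31,000,000×S = 36,760,000×29.5
50,688,000 + 31,000,000·S = 1,084,420,000
S = (1,084,420,000 − 50,688,000) / 31,000,000 = 33.3462 g/kg

33.35 g/kg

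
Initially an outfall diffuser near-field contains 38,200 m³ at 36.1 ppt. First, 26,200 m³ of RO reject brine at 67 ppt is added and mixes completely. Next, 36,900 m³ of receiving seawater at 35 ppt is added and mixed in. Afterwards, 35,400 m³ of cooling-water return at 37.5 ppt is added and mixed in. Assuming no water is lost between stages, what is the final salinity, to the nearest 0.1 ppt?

42.1 ppt

Weighted by volume,
Initial salt = 38,200×36.1 = 1,379,020
After stage 1: salt = 1,379,020 + 26,200×67 = 3,134,420; volume = 64,400 m³; S = 48.671 ppt
After stage 2: salt = 3,134,420 + 36,900×35 = 4,425,920; volume = 101,300 m³; S = 43.691 ppt
After stage 3: salt = 4,425,920 + 35,400×37.5 = 5,753,420; volume = 136,700 m³
S = 5,753,420 / 136,700 = 42.0879 ppt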